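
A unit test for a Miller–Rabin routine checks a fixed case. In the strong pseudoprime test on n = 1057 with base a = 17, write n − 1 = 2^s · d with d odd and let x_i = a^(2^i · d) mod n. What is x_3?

764

n − 1 = 1056 = 2^5 · 33, so s = 5 and d = 33.
x_0 = 17^33 mod 1057 = 482.
x_1 = 482^2 mod 1057 = 841.
x_2 = 841^2 mod 1057 = 148.
x_3 = 148^2 mod 1057 = 764.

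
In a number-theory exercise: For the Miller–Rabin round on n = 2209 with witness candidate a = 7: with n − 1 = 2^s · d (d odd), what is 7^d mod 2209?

n − 1 = 2208 = 2^5 · 69, so s = 5 and d = 69.
7^69 mod 2209 = 706.

706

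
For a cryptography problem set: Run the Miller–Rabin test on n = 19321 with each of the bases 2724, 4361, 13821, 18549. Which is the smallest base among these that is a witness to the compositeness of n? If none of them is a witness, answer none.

2724

n − 1 = 19320 = 2^3 · 2415, so s = 3 and d = 2415.
Base 2724: x_0 = 2724^2415 mod 19321 = 9314. x_0 is neither 1 nor 19320, so continue squaring. x_1 = 9314^2 mod 19321 = 18627. x_2 = 18627^2 mod 19321 = 17932. Reached i = s−1 = 2 without hitting −1: 2724 is a Miller–Rabin witness and 19321 is composite.
Base 4361: x_0 = 4361^2415 mod 19321 = 14874. x_0 is neither 1 nor 19320, so continue squaring. x_1 = 14874^2 mod 19321 = 10426. x_2 = 10426^2 mod 19321 = 1530. Reached i = s−1 = 2 without hitting −1: 4361 is a Miller–Rabin witness and 19321 is composite.
Base 13821: x_0 = 13821^2415 mod 19321 = 17374. x_0 is neither 1 nor 19320, so continue squaring. x_1 = 17374^2 mod 19321 = 3893. x_2 = 3893^2 mod 19321 = 7785. Reached i = s−1 = 2 without hitting −1: 13821 is a Miller–Rabin witness and 19321 is composite.
Base 18549: x_0 = 18549^2415 mod 19321 = 17513. x_0 is neither 1 nor 19320, so continue squaring. x_1 = 17513^2 mod 19321 = 3615. x_2 = 3615^2 mod 19321 = 7229. Reached i = s−1 = 2 without hitting −1: 18549 is a Miller–Rabin witness and 19321 is composite.
The smallest witness among the given bases is 2724.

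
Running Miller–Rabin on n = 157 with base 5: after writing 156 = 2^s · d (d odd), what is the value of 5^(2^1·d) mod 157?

n − 1 = 156 = 2^2 · 39, so s = 2 and d = 39.
x_0 = 5^39 mod 157 = 129.
x_1 = 129^2 mod 157 = 156.

156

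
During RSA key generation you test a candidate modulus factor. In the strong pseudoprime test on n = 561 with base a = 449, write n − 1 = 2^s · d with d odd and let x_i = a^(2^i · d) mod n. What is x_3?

67

n − 1 = 560 = 2^4 · 35, so s = 4 and d = 35.
x_0 = 449^35 mod 561 = 122.
x_1 = 122^2 mod 561 = 298.
x_2 = 298^2 mod 561 = 166.
x_3 = 166^2 mod 561 = 67.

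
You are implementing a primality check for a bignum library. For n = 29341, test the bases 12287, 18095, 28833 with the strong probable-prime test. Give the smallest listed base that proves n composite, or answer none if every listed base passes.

n − 1 = 29340 = 2^2 · 7335, so s = 2 and d = 7335.
Base 12287: x_0 = 12287^7335 mod 29341 = 16908. x_0 is neither 1 nor 29340, so continue squaring. x_1 = 16908^2 mod 29341 = 11101. Reached i = s−1 = 1 without hitting −1: 12287 is a Miller–Rabin witness and 29341 is composite.
Base 18095: x_0 = 18095^7335 mod 29341 = 9515. x_0 is neither 1 nor 29340, so continue squaring. x_1 = 9515^2 mod 29341 = 18240. Reached i = s−1 = 1 without hitting −1: 18095 is a Miller–Rabin witness and 29341 is composite.
Base 28833: x_0 = 28833^7335 mod 29341 = 11101. x_0 is neither 1 nor 29340, so continue squaring. x_1 = 11101^2 mod 29341 = 1. x_1 = 1 but x_0 ≠ ±1, a nontrivial square root of 1 — 28833 is a witness and 29341 is composite.
The smallest witness among the given bases is 12287.

12287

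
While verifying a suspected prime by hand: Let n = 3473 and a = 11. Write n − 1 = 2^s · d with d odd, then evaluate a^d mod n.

n − 1 = 3472 = 2^4 · 217, so s = 4 and d = 217.
11^217 mod 3473 = 2890.

2890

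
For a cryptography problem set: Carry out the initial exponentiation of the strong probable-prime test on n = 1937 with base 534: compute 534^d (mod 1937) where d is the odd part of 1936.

n − 1 = 1936 = 2^4 · 121, so s = 4 and d = 121.
Repeated squaring mod 1937: 534^1 ≡ 534, 534^2 ≡ 417, 534^4 ≡ 1496, 534^8 ≡ 781, 534^16 ≡ 1743, 534^32 ≡ 833, 534^64 ≡ 443.
121 = 64 + 32 + 16 + 8 + 1, so 534^121 ≡ 443·833·1743·781·534 ≡ 287 (mod 1937).

287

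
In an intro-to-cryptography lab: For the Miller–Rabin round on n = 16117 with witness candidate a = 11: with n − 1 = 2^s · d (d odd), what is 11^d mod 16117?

n − 1 = 16116 = 2^2 · 4029, so s = 2 and d = 4029.
Repeated squaring mod 16117: 11^1 ≡ 11, 11^2 ≡ 121, 11^4 ≡ 14641, 11^8 ≡ 2781, 11^16 ≡ 13918, 11^32 ≡ 501, 11^64 ≡ 9246, 11^128 ≡ 3948, 11^256 ≡ 1565, 11^512 ≡ 15558, 11^1024 ≡ 6258, 11^2048 ≡ 14371.
4029 = 2048 + 1024 + 512 + 256 + 128 + 32 + 16 + 8 + 4 + 1, so 11^4029 ≡ 14371·6258·15558·1565·3948·501·13918·2781·14641·11 ≡ 16031 (mod 16117).

16031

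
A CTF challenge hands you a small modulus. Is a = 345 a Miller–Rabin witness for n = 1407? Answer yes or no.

n − 1 = 1406 = 2^1 · 703, so s = 1 and d = 703.
By repeated squaring, 345^703 ≡ 492 (mod 1407).
x_0 = 345^703 mod 1407 = 492.
x_0 ∉ {1, 1406} and s = 1, so 345 is a Miller–Rabin witness and 1407 is composite.

yes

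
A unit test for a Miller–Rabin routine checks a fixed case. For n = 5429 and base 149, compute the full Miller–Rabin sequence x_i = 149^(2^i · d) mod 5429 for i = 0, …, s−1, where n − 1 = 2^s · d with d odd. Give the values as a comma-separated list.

n − 1 = 5428 = 2^2 · 1357, so s = 2 and d = 1357.
x_0 = 149^1357 mod 5429 = 430.
x_1 = 430^2 mod 5429 = 314.

430, 314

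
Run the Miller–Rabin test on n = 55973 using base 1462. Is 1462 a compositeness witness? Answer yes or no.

yes

n − 1 = 55972 = 2^2 · 13993, so s = 2 and d = 13993.
Repeated squaring mod 55973: 1462^1 ≡ 1462, 1462^2 ≡ 10470, 1462^4 ≡ 25766, 1462^8 ≡ 46976, 1462^16 ≡ 9051, 1462^32 ≡ 32102, 1462^64 ≡ 19501, 1462^128 ≡ 8439, 1462^256 ≡ 19065, 1462^512 ≡ 41536, 1462^1024 ≡ 39490, 1462^2048 ≡ 52320, 1462^4096 ≡ 22835, 1462^8192 ≡ 48730.
13993 = 8192 + 4096 + 1024 + 512 + 128 + 32 + 8 + 1, so 1462^13993 ≡ 48730·22835·39490·41536·8439·32102·46976·1462 ≡ 35879 (mod 55973).
x_0 = 1462^13993 mod 55973 = 35879.
x_0 is neither 1 nor 55972, so continue squaring.
x_1 = 35879^2 mod 55973 = 35587.
Reached i = s−1 = 1 without hitting −1: 1462 is a Miller–Rabin witness and 55973 is composite.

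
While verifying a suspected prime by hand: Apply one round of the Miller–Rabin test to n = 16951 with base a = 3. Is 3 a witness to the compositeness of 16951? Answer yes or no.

yes

n − 1 = 16950 = 2^1 · 8475, so s = 1 and d = 8475.
x_0 = 3^8475 mod 16951 = 243.
x_0 ∉ {1, 16950} and s = 1, so 3 is a Miller–Rabin witness and 16951 is composite.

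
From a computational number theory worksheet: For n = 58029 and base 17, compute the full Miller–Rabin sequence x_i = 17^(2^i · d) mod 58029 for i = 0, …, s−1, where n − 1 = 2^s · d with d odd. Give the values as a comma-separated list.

53459, 52489

n − 1 = 58028 = 2^2 · 14507, so s = 2 and d = 14507.
x_0 = 17^14507 mod 58029 = 53459.
x_1 = 53459^2 mod 58029 = 52489.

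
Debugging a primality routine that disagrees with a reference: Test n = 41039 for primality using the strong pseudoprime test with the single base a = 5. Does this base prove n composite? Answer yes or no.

no

n − 1 = 41038 = 2^1 · 20519, so s = 1 and d = 20519.
Repeated squaring mod 41039: 5^1 ≡ 5, 5^2 ≡ 25, 5^4 ≡ 625, 5^8 ≡ 21274, 5^16 ≡ 4984, 5^32 ≡ 11661, 5^64 ≡ 16714, 5^128 ≡ 5323, 5^256 ≡ 17419, 5^512 ≡ 20234, 5^1024 ≡ 9692, 5^2048 ≡ 37632, 5^4096 ≡ 34651, 5^8192 ≡ 13778, 5^16384 ≡ 27909.
20519 = 16384 + 4096 + 32 + 4 + 2 + 1, so 5^20519 ≡ 27909·34651·11661·625·25·5 ≡ 1 (mod 41039).
x_0 = 5^20519 mod 41039 = 1.
x_0 = 1, so 5 is not a witness.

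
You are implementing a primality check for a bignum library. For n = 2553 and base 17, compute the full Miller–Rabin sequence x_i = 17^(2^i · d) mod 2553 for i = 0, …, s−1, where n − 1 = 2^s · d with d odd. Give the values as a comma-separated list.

n − 1 = 2552 = 2^3 · 319, so s = 3 and d = 319.
x_0 = 17^319 mod 2553 = 2000.
x_1 = 2000^2 mod 2553 = 2002.
x_2 = 2002^2 mod 2553 = 2347.

2000, 2002, 2347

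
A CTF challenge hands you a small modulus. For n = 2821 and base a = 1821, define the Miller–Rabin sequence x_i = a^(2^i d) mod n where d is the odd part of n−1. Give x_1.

n − 1 = 2820 = 2^2 · 705, so s = 2 and d = 705.
x_0 = 1821^705 mod 2821 = 92.
x_1 = 92^2 mod 2821 = 1.

1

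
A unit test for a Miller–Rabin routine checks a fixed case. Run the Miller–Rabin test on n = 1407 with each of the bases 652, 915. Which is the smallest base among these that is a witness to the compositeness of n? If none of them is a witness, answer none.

n − 1 = 1406 = 2^1 · 703, so s = 1 and d = 703.
Base 652: x_0 = 652^703 mod 1407 = 1156. x_0 ∉ {1, 1406} and s = 1, so 652 is a Miller–Rabin witness and 1407 is composite.
Base 915: x_0 = 915^703 mod 1407 = 1062. x_0 ∉ {1, 1406} and s = 1, so 915 is a Miller–Rabin witness and 1407 is composite.
The smallest witness among the given bases is 652.

652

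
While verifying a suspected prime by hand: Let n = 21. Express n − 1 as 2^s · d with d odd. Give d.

5

Halving: 20 → 10 → 5; 5 is odd.
So 20 = 2^2 · 5.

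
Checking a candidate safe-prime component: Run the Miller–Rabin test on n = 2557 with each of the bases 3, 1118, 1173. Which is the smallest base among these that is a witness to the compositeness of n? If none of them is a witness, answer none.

n − 1 = 2556 = 2^2 · 639, so s = 2 and d = 639.
Base 3: x_0 = 3^639 mod 2557 = 1. x_0 = 1, so 3 is not a witness.
Base 1118: x_0 = 1118^639 mod 2557 = 2556. x_0 = 2556 ≡ −1, so 1118 is not a witness.
Base 1173: x_0 = 1173^639 mod 2557 = 611. x_0 is neither 1 nor 2556, so continue squaring. x_1 = 611^2 mod 2557 = 2556. x_1 ≡ −1, so 1173 is not a witness.
No listed base is a witness for 2557.

none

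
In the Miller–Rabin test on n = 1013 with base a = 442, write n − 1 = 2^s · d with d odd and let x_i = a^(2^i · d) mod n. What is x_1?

n − 1 = 1012 = 2^2 · 253, so s = 2 and d = 253.
x_0 = 442^253 mod 1013 = 1012.
x_1 = 1012^2 mod 1013 = 1.

1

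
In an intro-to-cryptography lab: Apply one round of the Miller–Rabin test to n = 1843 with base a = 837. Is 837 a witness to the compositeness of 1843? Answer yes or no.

no

n − 1 = 1842 = 2^1 · 921, so s = 1 and d = 921.
Repeated squaring mod 1843: 837^1 ≡ 837, 837^2 ≡ 229, 837^4 ≡ 837, 837^8 ≡ 229, 837^16 ≡ 837, 837^32 ≡ 229, 837^64 ≡ 837, 837^128 ≡ 229, 837^256 ≡ 837, 837^512 ≡ 229.
921 = 512 + 256 + 128 + 16 + 8 + 1, so 837^921 ≡ 229·837·229·837·229·837 ≡ 1 (mod 1843).
x_0 = 837^921 mod 1843 = 1.
x_0 = 1, so 837 is not a witness.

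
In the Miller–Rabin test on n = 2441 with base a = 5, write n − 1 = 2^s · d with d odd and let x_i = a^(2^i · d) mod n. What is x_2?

1

n − 1 = 2440 = 2^3 · 305, so s = 3 and d = 305.
x_0 = 5^305 mod 2441 = 1.
x_1 = 1^2 mod 2441 = 1.
x_2 = 1^2 mod 2441 = 1.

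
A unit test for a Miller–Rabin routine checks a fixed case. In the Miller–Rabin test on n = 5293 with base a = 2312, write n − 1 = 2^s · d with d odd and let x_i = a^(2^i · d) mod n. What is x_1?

89

n − 1 = 5292 = 2^2 · 1323, so s = 2 and d = 1323.
x_0 = 2312^1323 mod 5293 = 1918.
x_1 = 1918^2 mod 5293 = 89.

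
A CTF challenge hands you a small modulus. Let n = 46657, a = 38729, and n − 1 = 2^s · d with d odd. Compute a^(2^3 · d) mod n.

n − 1 = 46656 = 2^6 · 729, so s = 6 and d = 729.
x_0 = 38729^729 mod 46657 = 29710.
x_1 = 29710^2 mod 46657 = 26974.
x_2 = 26974^2 mod 46657 = 27418.
x_3 = 27418^2 mod 46657 = 9140.

9140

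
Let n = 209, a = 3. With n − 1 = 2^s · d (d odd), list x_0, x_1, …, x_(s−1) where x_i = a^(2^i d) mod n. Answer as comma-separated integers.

n − 1 = 208 = 2^4 · 13, so s = 4 and d = 13.
x_0 = 3^13 mod 209 = 71.
x_1 = 71^2 mod 209 = 25.
x_2 = 25^2 mod 209 = 207.
x_3 = 207^2 mod 209 = 4.

71, 25, 207, 4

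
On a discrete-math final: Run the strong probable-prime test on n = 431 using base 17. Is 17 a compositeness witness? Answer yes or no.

no

n − 1 = 430 = 2^1 · 215, so s = 1 and d = 215.
x_0 = 17^215 mod 431 = 430.
x_0 = 430 ≡ −1, so 17 is not a witness.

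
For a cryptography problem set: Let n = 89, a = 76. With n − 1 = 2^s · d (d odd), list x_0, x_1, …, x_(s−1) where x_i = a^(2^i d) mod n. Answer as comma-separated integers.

12, 55, 88

n − 1 = 88 = 2^3 · 11, so s = 3 and d = 11.
x_0 = 76^11 mod 89 = 12.
x_1 = 12^2 mod 89 = 55.
x_2 = 55^2 mod 89 = 88.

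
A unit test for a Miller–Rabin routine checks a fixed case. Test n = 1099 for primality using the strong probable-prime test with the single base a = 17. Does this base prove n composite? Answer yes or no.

yes

n − 1 = 1098 = 2^1 · 549, so s = 1 and d = 549.
x_0 = 17^549 mod 1099 = 517.
x_0 ∉ {1, 1098} and s = 1, so 17 is a Miller–Rabin witness and 1099 is composite.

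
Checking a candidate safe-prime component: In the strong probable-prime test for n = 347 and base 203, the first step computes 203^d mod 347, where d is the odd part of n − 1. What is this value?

346

n − 1 = 346 = 2^1 · 173, so s = 1 and d = 173.
By repeated squaring, 203^173 ≡ 346 (mod 347).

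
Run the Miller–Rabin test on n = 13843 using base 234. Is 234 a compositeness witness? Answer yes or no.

n − 1 = 13842 = 2^1 · 6921, so s = 1 and d = 6921.
x_0 = 234^6921 mod 13843 = 1.
x_0 = 1, so 234 is not a witness.

no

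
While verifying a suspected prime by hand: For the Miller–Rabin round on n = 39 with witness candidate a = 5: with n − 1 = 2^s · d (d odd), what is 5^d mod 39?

8

n − 1 = 38 = 2^1 · 19, so s = 1 and d = 19.
5^19 mod 39 = 8.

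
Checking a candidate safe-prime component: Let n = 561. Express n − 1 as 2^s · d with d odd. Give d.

35

Halving: 560 → 280 → 140 → 70 → 35; 35 is odd.
So 560 = 2^4 · 35.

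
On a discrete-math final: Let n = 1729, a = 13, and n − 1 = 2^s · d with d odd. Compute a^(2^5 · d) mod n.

n − 1 = 1728 = 2^6 · 27, so s = 6 and d = 27.
Repeated squaring mod 1729: 13^1 ≡ 13, 13^2 ≡ 169, 13^4 ≡ 897, 13^8 ≡ 624, 13^16 ≡ 351.
27 = 16 + 8 + 2 + 1, so 13^27 ≡ 351·624·169·13 ≡ 1196 (mod 1729).
x_0 = 1196.
x_1 = 1196^2 mod 1729 = 533.
x_2 = 533^2 mod 1729 = 533.
x_3 = 533^2 mod 1729 = 533.
x_4 = 533^2 mod 1729 = 533.
x_5 = 533^2 mod 1729 = 533.

533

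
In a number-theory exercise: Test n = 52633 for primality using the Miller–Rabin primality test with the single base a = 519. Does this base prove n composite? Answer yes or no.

no

n − 1 = 52632 = 2^3 · 6579, so s = 3 and d = 6579.
Repeated squaring mod 52633: 519^1 ≡ 519, 519^2 ≡ 6196, 519^4 ≡ 20959, 519^8 ≡ 4663, 519^16 ≡ 6140, 519^32 ≡ 14372, 519^64 ≡ 22492, 519^128 ≡ 34301, 519^256 ≡ 519, 519^512 ≡ 6196, 519^1024 ≡ 20959, 519^2048 ≡ 4663, 519^4096 ≡ 6140.
6579 = 4096 + 2048 + 256 + 128 + 32 + 16 + 2 + 1, so 519^6579 ≡ 6140·4663·519·34301·14372·6140·6196·519 ≡ 1 (mod 52633).
x_0 = 519^6579 mod 52633 = 1.
x_0 = 1, so 519 is not a witness.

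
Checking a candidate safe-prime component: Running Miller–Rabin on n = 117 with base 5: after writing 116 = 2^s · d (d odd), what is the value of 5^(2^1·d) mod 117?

103

n − 1 = 116 = 2^2 · 29, so s = 2 and d = 29.
x_0 = 5^29 mod 117 = 83.
x_1 = 83^2 mod 117 = 103.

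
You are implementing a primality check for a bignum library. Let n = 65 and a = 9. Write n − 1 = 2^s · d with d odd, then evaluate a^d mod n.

9

n − 1 = 64 = 2^6 · 1, so s = 6 and d = 1.
9^1 mod 65 = 9.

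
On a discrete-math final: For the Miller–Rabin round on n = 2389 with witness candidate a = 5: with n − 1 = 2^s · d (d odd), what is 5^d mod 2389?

2388

n − 1 = 2388 = 2^2 · 597, so s = 2 and d = 597.
5^597 mod 2389 = 2388.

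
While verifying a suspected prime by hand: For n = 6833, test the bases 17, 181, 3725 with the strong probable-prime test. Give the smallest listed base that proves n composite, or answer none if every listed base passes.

n − 1 = 6832 = 2^4 · 427, so s = 4 and d = 427.
Base 17: x_0 = 17^427 mod 6833 = 6832. x_0 = 6832 ≡ −1, so 17 is not a witness.
Base 181: x_0 = 181^427 mod 6833 = 6832. x_0 = 6832 ≡ −1, so 181 is not a witness.
Base 3725: x_0 = 3725^427 mod 6833 = 2253. x_0 is neither 1 nor 6832, so continue squaring. x_1 = 2253^2 mod 6833 = 5923. x_2 = 5923^2 mod 6833 = 1307. x_3 = 1307^2 mod 6833 = 6832. x_3 ≡ −1, so 3725 is not a witness.
No listed base is a witness for 6833.

none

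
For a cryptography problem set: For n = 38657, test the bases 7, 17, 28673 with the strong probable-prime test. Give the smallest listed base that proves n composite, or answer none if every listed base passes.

7

n − 1 = 38656 = 2^8 · 151, so s = 8 and d = 151.
Base 7: x_0 = 7^151 mod 38657 = 17336. x_0 is neither 1 nor 38656, so continue squaring. x_1 = 17336^2 mod 38657 = 17378. x_2 = 17378^2 mod 38657 = 6400. x_3 = 6400^2 mod 38657 = 22237. x_4 = 22237^2 mod 38657 = 22482. x_5 = 22482^2 mod 38657 = 49. x_6 = 49^2 mod 38657 = 2401. x_7 = 2401^2 mod 38657 = 4908. Reached i = s−1 = 7 without hitting −1: 7 is a Miller–Rabin witness and 38657 is composite.
Base 17: x_0 = 17^151 mod 38657 = 26460. x_0 is neither 1 nor 38656, so continue squaring. x_1 = 26460^2 mod 38657 = 14673. x_2 = 14673^2 mod 38657 = 16096. x_3 = 16096^2 mod 38657 = 2002. x_4 = 2002^2 mod 38657 = 26333. x_5 = 26333^2 mod 38657 = 36280. x_6 = 36280^2 mod 38657 = 6207. x_7 = 6207^2 mod 38657 = 24477. Reached i = s−1 = 7 without hitting −1: 17 is a Miller–Rabin witness and 38657 is composite.
Base 28673: x_0 = 28673^151 mod 38657 = 27402. x_0 is neither 1 nor 38656, so continue squaring. x_1 = 27402^2 mod 38657 = 34693. x_2 = 34693^2 mod 38657 = 18554. x_3 = 18554^2 mod 38657 = 10331. x_4 = 10331^2 mod 38657 = 36241. x_5 = 36241^2 mod 38657 = 38506. x_6 = 38506^2 mod 38657 = 22801. x_7 = 22801^2 mod 38657 = 26265. Reached i = s−1 = 7 without hitting −1: 28673 is a Miller–Rabin witness and 38657 is composite.
The smallest witness among the given bases is 7.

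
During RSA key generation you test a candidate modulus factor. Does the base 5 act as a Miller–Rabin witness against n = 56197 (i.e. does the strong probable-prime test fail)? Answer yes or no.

no

n − 1 = 56196 = 2^2 · 14049, so s = 2 and d = 14049.
x_0 = 5^14049 mod 56197 = 21640.
x_0 is neither 1 nor 56196, so continue squaring.
x_1 = 21640^2 mod 56197 = 56196.
x_1 ≡ −1, so 5 is not a witness.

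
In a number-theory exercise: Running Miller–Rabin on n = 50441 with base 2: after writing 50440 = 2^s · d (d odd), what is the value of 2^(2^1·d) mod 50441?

n − 1 = 50440 = 2^3 · 6305, so s = 3 and d = 6305.
x_0 = 2^6305 mod 50441 = 1.
x_1 = 1^2 mod 50441 = 1.

1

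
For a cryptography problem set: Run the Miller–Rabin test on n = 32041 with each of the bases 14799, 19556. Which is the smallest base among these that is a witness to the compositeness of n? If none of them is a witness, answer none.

n − 1 = 32040 = 2^3 · 4005, so s = 3 and d = 4005.
Base 14799: x_0 = 14799^4005 mod 32041 = 1. x_0 = 1, so 14799 is not a witness.
Base 19556: x_0 = 19556^4005 mod 32041 = 1. x_0 = 1, so 19556 is not a witness.
No listed base is a witness for 32041.

none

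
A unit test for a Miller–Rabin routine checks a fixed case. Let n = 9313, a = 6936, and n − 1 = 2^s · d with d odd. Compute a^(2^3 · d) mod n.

8724

n − 1 = 9312 = 2^5 · 291, so s = 5 and d = 291.
Repeated squaring mod 9313: 6936^1 ≡ 6936, 6936^2 ≡ 6451, 6936^4 ≡ 4917, 6936^8 ≡ 341, 6936^16 ≡ 4525, 6936^32 ≡ 5651, 6936^64 ≡ 8837, 6936^128 ≡ 3064, 6936^256 ≡ 592.
291 = 256 + 32 + 2 + 1, so 6936^291 ≡ 592·5651·6451·6936 ≡ 9238 (mod 9313).
x_0 = 9238.
x_1 = 9238^2 mod 9313 = 5625.
x_2 = 5625^2 mod 9313 = 4364.
x_3 = 4364^2 mod 9313 = 8724.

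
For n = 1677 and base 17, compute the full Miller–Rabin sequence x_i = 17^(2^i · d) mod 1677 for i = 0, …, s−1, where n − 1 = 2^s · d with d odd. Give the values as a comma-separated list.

296, 412

n − 1 = 1676 = 2^2 · 419, so s = 2 and d = 419.
x_0 = 17^419 mod 1677 = 296.
x_1 = 296^2 mod 1677 = 412.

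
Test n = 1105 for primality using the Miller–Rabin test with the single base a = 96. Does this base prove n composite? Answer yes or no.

yes

n − 1 = 1104 = 2^4 · 69, so s = 4 and d = 69.
x_0 = 96^69 mod 1105 = 486.
x_0 is neither 1 nor 1104, so continue squaring.
x_1 = 486^2 mod 1105 = 831.
x_2 = 831^2 mod 1105 = 1041.
x_3 = 1041^2 mod 1105 = 781.
Reached i = s−1 = 3 without hitting −1: 96 is a Miller–Rabin witness and 1105 is composite.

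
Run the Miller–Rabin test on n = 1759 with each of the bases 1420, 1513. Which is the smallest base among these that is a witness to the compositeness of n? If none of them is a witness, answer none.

n − 1 = 1758 = 2^1 · 879, so s = 1 and d = 879.
Base 1420: x_0 = 1420^879 mod 1759 = 1. x_0 = 1, so 1420 is not a witness.
Base 1513: x_0 = 1513^879 mod 1759 = 1. x_0 = 1, so 1513 is not a witness.
No listed base is a witness for 1759.

none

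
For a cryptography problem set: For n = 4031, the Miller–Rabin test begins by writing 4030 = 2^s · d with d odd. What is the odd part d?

Halving: 4030 → 2015; 2015 is odd.
So 4030 = 2^1 · 2015.

2015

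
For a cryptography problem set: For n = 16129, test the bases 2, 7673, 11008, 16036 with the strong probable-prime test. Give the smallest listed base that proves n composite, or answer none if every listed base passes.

2

n − 1 = 16128 = 2^8 · 63, so s = 8 and d = 63.
Base 2: x_0 = 2^63 mod 16129 = 1144. x_0 is neither 1 nor 16128, so continue squaring. x_1 = 1144^2 mod 16129 = 2287. x_2 = 2287^2 mod 16129 = 4573. x_3 = 4573^2 mod 16129 = 9145. x_4 = 9145^2 mod 16129 = 2160. x_5 = 2160^2 mod 16129 = 4319. x_6 = 4319^2 mod 16129 = 8637. x_7 = 8637^2 mod 16129 = 1144. Reached i = s−1 = 7 without hitting −1: 2 is a Miller–Rabin witness and 16129 is composite.
Base 7673: x_0 = 7673^63 mod 16129 = 11810. x_0 is neither 1 nor 16128, so continue squaring. x_1 = 11810^2 mod 16129 = 8637. x_2 = 8637^2 mod 16129 = 1144. x_3 = 1144^2 mod 16129 = 2287. x_4 = 2287^2 mod 16129 = 4573. x_5 = 4573^2 mod 16129 = 9145. x_6 = 9145^2 mod 16129 = 2160. x_7 = 2160^2 mod 16129 = 4319. Reached i = s−1 = 7 without hitting −1: 7673 is a Miller–Rabin witness and 16129 is composite.
Base 11008: x_0 = 11008^63 mod 16129 = 13715. x_0 is neither 1 nor 16128, so continue squaring. x_1 = 13715^2 mod 16129 = 4827. x_2 = 4827^2 mod 16129 = 9653. x_3 = 9653^2 mod 16129 = 3176. x_4 = 3176^2 mod 16129 = 6351. x_5 = 6351^2 mod 16129 = 12701. x_6 = 12701^2 mod 16129 = 9272. x_7 = 9272^2 mod 16129 = 2414. Reached i = s−1 = 7 without hitting −1: 11008 is a Miller–Rabin witness and 16129 is composite.
Base 16036: x_0 = 16036^63 mod 16129 = 2668. x_0 is neither 1 nor 16128, so continue squaring. x_1 = 2668^2 mod 16129 = 5335. x_2 = 5335^2 mod 16129 = 10669. x_3 = 10669^2 mod 16129 = 5208. x_4 = 5208^2 mod 16129 = 10415. x_5 = 10415^2 mod 16129 = 4700. x_6 = 4700^2 mod 16129 = 9399. x_7 = 9399^2 mod 16129 = 2668. Reached i = s−1 = 7 without hitting −1: 16036 is a Miller–Rabin witness and 16129 is composite.
The smallest witness among the given bases is 2.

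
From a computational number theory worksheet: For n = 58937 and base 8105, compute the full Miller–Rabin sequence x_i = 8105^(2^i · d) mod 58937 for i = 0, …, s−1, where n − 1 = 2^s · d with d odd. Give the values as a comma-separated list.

n − 1 = 58936 = 2^3 · 7367, so s = 3 and d = 7367.
x_0 = 8105^7367 mod 58937 = 20160.
x_1 = 20160^2 mod 58937 = 54985.
x_2 = 54985^2 mod 58937 = 58936.

20160, 54985, 58936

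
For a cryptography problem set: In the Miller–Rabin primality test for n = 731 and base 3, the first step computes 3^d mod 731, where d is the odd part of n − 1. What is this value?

n − 1 = 730 = 2^1 · 365, so s = 1 and d = 365.
3^365 mod 731 = 233.

233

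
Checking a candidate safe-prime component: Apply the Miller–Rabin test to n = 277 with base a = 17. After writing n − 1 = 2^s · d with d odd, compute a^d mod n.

n − 1 = 276 = 2^2 · 69, so s = 2 and d = 69.
17^69 mod 277 = 60.

60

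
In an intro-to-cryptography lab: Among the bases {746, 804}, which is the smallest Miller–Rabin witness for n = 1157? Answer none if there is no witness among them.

n − 1 = 1156 = 2^2 · 289, so s = 2 and d = 289.
Base 746: x_0 = 746^289 mod 1157 = 746. x_0 is neither 1 nor 1156, so continue squaring. x_1 = 746^2 mod 1157 = 1156. x_1 ≡ −1, so 746 is not a witness.
Base 804: x_0 = 804^289 mod 1157 = 206. x_0 is neither 1 nor 1156, so continue squaring. x_1 = 206^2 mod 1157 = 784. Reached i = s−1 = 1 without hitting −1: 804 is a Miller–Rabin witness and 1157 is composite.
The smallest witness among the given bases is 804.

804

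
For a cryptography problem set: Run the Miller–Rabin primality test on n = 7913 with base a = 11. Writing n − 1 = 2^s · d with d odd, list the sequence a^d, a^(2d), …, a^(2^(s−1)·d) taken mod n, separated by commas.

29, 841, 3024

n − 1 = 7912 = 2^3 · 989, so s = 3 and d = 989.
x_0 = 11^989 mod 7913 = 29.
x_1 = 29^2 mod 7913 = 841.
x_2 = 841^2 mod 7913 = 3024.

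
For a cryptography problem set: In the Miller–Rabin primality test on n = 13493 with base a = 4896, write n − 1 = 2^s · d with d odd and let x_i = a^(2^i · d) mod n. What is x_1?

5969

n − 1 = 13492 = 2^2 · 3373, so s = 2 and d = 3373.
x_0 = 4896^3373 mod 13493 = 6446.
x_1 = 6446^2 mod 13493 = 5969.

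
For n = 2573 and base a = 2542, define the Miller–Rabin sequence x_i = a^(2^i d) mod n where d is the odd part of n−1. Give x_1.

1271

n − 1 = 2572 = 2^2 · 643, so s = 2 and d = 643.
Repeated squaring mod 2573: 2542^1 ≡ 2542, 2542^2 ≡ 961, 2542^4 ≡ 2387, 2542^8 ≡ 1147, 2542^16 ≡ 806, 2542^32 ≡ 1240, 2542^64 ≡ 1519, 2542^128 ≡ 1953, 2542^256 ≡ 1023, 2542^512 ≡ 1891.
643 = 512 + 128 + 2 + 1, so 2542^643 ≡ 1891·1953·961·2542 ≡ 62 (mod 2573).
x_0 = 62.
x_1 = 62^2 mod 2573 = 1271.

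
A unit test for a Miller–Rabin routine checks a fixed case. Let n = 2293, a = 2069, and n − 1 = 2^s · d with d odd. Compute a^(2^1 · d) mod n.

2292

n − 1 = 2292 = 2^2 · 573, so s = 2 and d = 573.
Repeated squaring mod 2293: 2069^1 ≡ 2069, 2069^2 ≡ 2023, 2069^4 ≡ 1817, 2069^8 ≡ 1862, 2069^16 ≡ 28, 2069^32 ≡ 784, 2069^64 ≡ 132, 2069^128 ≡ 1373, 2069^256 ≡ 283, 2069^512 ≡ 2127.
573 = 512 + 32 + 16 + 8 + 4 + 1, so 2069^573 ≡ 2127·784·28·1862·1817·2069 ≡ 1693 (mod 2293).
x_0 = 1693.
x_1 = 1693^2 mod 2293 = 2292.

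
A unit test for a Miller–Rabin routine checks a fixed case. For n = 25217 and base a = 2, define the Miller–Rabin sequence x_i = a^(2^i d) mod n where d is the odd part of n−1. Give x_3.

n − 1 = 25216 = 2^7 · 197, so s = 7 and d = 197.
x_0 = 2^197 mod 25217 = 7101.
x_1 = 7101^2 mod 25217 = 15418.
x_2 = 15418^2 mod 25217 = 19282.
x_3 = 19282^2 mod 25217 = 21293.

21293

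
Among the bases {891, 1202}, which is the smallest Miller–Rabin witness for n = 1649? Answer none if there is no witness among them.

n − 1 = 1648 = 2^4 · 103, so s = 4 and d = 103.
Base 891: x_0 = 891^103 mod 1649 = 1525. x_0 is neither 1 nor 1648, so continue squaring. x_1 = 1525^2 mod 1649 = 535. x_2 = 535^2 mod 1649 = 948. x_3 = 948^2 mod 1649 = 1648. x_3 ≡ −1, so 891 is not a witness.
Base 1202: x_0 = 1202^103 mod 1649 = 347. x_0 is neither 1 nor 1648, so continue squaring. x_1 = 347^2 mod 1649 = 32. x_2 = 32^2 mod 1649 = 1024. x_3 = 1024^2 mod 1649 = 1461. Reached i = s−1 = 3 without hitting −1: 1202 is a Miller–Rabin witness and 1649 is composite.
The smallest witness among the given bases is 1202.

1202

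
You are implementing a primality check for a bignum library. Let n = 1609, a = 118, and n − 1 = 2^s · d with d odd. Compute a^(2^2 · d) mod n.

1

n − 1 = 1608 = 2^3 · 201, so s = 3 and d = 201.
Repeated squaring mod 1609: 118^1 ≡ 118, 118^2 ≡ 1052, 118^4 ≡ 1321, 118^8 ≡ 885, 118^16 ≡ 1251, 118^32 ≡ 1053, 118^64 ≡ 208, 118^128 ≡ 1430.
201 = 128 + 64 + 8 + 1, so 118^201 ≡ 1430·208·885·118 ≡ 1086 (mod 1609).
x_0 = 1086.
x_1 = 1086^2 mod 1609 = 1608.
x_2 = 1608^2 mod 1609 = 1.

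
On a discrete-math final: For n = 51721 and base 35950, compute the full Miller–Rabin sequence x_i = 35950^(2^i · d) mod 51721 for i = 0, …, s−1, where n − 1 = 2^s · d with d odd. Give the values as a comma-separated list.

n − 1 = 51720 = 2^3 · 6465, so s = 3 and d = 6465.
x_0 = 35950^6465 mod 51721 = 51720.
x_1 = 51720^2 mod 51721 = 1.
x_2 = 1^2 mod 51721 = 1.

51720, 1, 1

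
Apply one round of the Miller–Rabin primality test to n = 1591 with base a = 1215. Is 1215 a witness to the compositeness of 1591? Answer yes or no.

yes

n − 1 = 1590 = 2^1 · 795, so s = 1 and d = 795.
Repeated squaring mod 1591: 1215^1 ≡ 1215, 1215^2 ≡ 1368, 1215^4 ≡ 408, 1215^8 ≡ 1000, 1215^16 ≡ 852, 1215^32 ≡ 408, 1215^64 ≡ 1000, 1215^128 ≡ 852, 1215^256 ≡ 408, 1215^512 ≡ 1000.
795 = 512 + 256 + 16 + 8 + 2 + 1, so 1215^795 ≡ 1000·408·852·1000·1368·1215 ≡ 709 (mod 1591).
x_0 = 1215^795 mod 1591 = 709.
x_0 ∉ {1, 1590} and s = 1, so 1215 is a Miller–Rabin witness and 1591 is composite.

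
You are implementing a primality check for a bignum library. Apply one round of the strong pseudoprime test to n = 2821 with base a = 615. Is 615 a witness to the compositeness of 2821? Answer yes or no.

n − 1 = 2820 = 2^2 · 705, so s = 2 and d = 705.
Repeated squaring mod 2821: 615^1 ≡ 615, 615^2 ≡ 211, 615^4 ≡ 2206, 615^8 ≡ 211, 615^16 ≡ 2206, 615^32 ≡ 211, 615^64 ≡ 2206, 615^128 ≡ 211, 615^256 ≡ 2206, 615^512 ≡ 211.
705 = 512 + 128 + 64 + 1, so 615^705 ≡ 211·211·2206·615 ≡ 2820 (mod 2821).
x_0 = 615^705 mod 2821 = 2820.
x_0 = 2820 ≡ −1, so 615 is not a witness.

no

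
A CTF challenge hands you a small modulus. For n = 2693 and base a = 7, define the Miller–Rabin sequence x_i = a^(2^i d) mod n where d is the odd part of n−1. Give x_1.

n − 1 = 2692 = 2^2 · 673, so s = 2 and d = 673.
x_0 = 7^673 mod 2693 = 1834.
x_1 = 1834^2 mod 2693 = 2692.

2692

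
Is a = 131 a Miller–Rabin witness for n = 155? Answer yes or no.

yes

n − 1 = 154 = 2^1 · 77, so s = 1 and d = 77.
Repeated squaring mod 155: 131^1 ≡ 131, 131^2 ≡ 111, 131^4 ≡ 76, 131^8 ≡ 41, 131^16 ≡ 131, 131^32 ≡ 111, 131^64 ≡ 76.
77 = 64 + 8 + 4 + 1, so 131^77 ≡ 76·41·76·131 ≡ 111 (mod 155).
x_0 = 131^77 mod 155 = 111.
x_0 ∉ {1, 154} and s = 1, so 131 is a Miller–Rabin witness and 155 is composite.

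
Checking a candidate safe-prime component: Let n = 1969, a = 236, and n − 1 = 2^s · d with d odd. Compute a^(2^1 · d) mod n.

n − 1 = 1968 = 2^4 · 123, so s = 4 and d = 123.
x_0 = 236^123 mod 1969 = 1500.
x_1 = 1500^2 mod 1969 = 1402.

1402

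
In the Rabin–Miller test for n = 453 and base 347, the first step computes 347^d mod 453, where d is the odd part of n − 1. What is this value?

137

n − 1 = 452 = 2^2 · 113, so s = 2 and d = 113.
347^113 mod 453 = 137.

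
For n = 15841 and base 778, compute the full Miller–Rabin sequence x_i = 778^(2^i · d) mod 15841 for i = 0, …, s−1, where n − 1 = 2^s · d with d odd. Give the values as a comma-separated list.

15065, 218, 1, 1, 1

n − 1 = 15840 = 2^5 · 495, so s = 5 and d = 495.
x_0 = 778^495 mod 15841 = 15065.
x_1 = 15065^2 mod 15841 = 218.
x_2 = 218^2 mod 15841 = 1.
x_3 = 1^2 mod 15841 = 1.
x_4 = 1^2 mod 15841 = 1.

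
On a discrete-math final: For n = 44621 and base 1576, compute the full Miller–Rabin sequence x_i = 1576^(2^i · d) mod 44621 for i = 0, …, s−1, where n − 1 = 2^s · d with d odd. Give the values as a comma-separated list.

1, 1

n − 1 = 44620 = 2^2 · 11155, so s = 2 and d = 11155.
x_0 = 1576^11155 mod 44621 = 1.
x_1 = 1^2 mod 44621 = 1.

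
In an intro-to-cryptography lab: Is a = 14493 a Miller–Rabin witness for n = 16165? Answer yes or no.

n − 1 = 16164 = 2^2 · 4041, so s = 2 and d = 4041.
x_0 = 14493^4041 mod 16165 = 13583.
x_0 is neither 1 nor 16164, so continue squaring.
x_1 = 13583^2 mod 16165 = 6744.
Reached i = s−1 = 1 without hitting −1: 14493 is a Miller–Rabin witness and 16165 is composite.

yes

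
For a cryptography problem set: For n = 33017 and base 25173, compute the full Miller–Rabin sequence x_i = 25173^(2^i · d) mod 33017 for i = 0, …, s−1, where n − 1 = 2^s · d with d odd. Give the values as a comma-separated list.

n − 1 = 33016 = 2^3 · 4127, so s = 3 and d = 4127.
x_0 = 25173^4127 mod 33017 = 1166.
x_1 = 1166^2 mod 33017 = 5859.
x_2 = 5859^2 mod 33017 = 23218.

1166, 5859, 23218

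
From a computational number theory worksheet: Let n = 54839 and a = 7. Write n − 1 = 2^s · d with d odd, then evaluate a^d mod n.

39441

n − 1 = 54838 = 2^1 · 27419, so s = 1 and d = 27419.
7^27419 mod 54839 = 39441.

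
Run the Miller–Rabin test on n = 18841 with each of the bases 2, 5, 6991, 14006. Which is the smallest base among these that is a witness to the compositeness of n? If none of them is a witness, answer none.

n − 1 = 18840 = 2^3 · 2355, so s = 3 and d = 2355.
Base 2: x_0 = 2^2355 mod 18841 = 14827. x_0 is neither 1 nor 18840, so continue squaring. x_1 = 14827^2 mod 18841 = 3141. x_2 = 3141^2 mod 18841 = 12038. Reached i = s−1 = 2 without hitting −1: 2 is a Miller–Rabin witness and 18841 is composite.
Base 5: x_0 = 5^2355 mod 18841 = 2940. x_0 is neither 1 nor 18840, so continue squaring. x_1 = 2940^2 mod 18841 = 14422. x_2 = 14422^2 mod 18841 = 8285. Reached i = s−1 = 2 without hitting −1: 5 is a Miller–Rabin witness and 18841 is composite.
Base 6991: x_0 = 6991^2355 mod 18841 = 17718. x_0 is neither 1 nor 18840, so continue squaring. x_1 = 17718^2 mod 18841 = 17623. x_2 = 17623^2 mod 18841 = 13926. Reached i = s−1 = 2 without hitting −1: 6991 is a Miller–Rabin witness and 18841 is composite.
Base 14006: x_0 = 14006^2355 mod 18841 = 8581. x_0 is neither 1 nor 18840, so continue squaring. x_1 = 8581^2 mod 18841 = 2933. x_2 = 2933^2 mod 18841 = 10993. Reached i = s−1 = 2 without hitting −1: 14006 is a Miller–Rabin witness and 18841 is composite.
The smallest witness among the given bases is 2.

2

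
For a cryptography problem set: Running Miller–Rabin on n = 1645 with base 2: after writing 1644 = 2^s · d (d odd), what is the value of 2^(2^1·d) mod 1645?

n − 1 = 1644 = 2^2 · 411, so s = 2 and d = 411.
x_0 = 2^411 mod 1645 = 288.
x_1 = 288^2 mod 1645 = 694.

694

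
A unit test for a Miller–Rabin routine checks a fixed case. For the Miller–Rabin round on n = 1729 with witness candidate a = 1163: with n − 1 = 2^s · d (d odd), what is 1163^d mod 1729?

n − 1 = 1728 = 2^6 · 27, so s = 6 and d = 27.
1163^27 mod 1729 = 1464.

1464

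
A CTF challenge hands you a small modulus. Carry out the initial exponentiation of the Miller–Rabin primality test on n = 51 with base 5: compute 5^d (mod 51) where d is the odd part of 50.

29

n − 1 = 50 = 2^1 · 25, so s = 1 and d = 25.
5^25 mod 51 = 29.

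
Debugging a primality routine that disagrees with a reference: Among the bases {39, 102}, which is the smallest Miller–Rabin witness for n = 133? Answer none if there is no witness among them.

n − 1 = 132 = 2^2 · 33, so s = 2 and d = 33.
Base 39: x_0 = 39^33 mod 133 = 1. x_0 = 1, so 39 is not a witness.
Base 102: x_0 = 102^33 mod 133 = 1. x_0 = 1, so 102 is not a witness.
No listed base is a witness for 133.

none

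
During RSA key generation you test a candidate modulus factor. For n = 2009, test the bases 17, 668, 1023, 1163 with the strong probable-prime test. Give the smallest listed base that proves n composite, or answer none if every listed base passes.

17

n − 1 = 2008 = 2^3 · 251, so s = 3 and d = 251.
Base 17: x_0 = 17^251 mod 2009 = 1692. x_0 is neither 1 nor 2008, so continue squaring. x_1 = 1692^2 mod 2009 = 39. x_2 = 39^2 mod 2009 = 1521. Reached i = s−1 = 2 without hitting −1: 17 is a Miller–Rabin witness and 2009 is composite.
Base 668: x_0 = 668^251 mod 2009 = 313. x_0 is neither 1 nor 2008, so continue squaring. x_1 = 313^2 mod 2009 = 1537. x_2 = 1537^2 mod 2009 = 1794. Reached i = s−1 = 2 without hitting −1: 668 is a Miller–Rabin witness and 2009 is composite.
Base 1023: x_0 = 1023^251 mod 2009 = 1478. x_0 is neither 1 nor 2008, so continue squaring. x_1 = 1478^2 mod 2009 = 701. x_2 = 701^2 mod 2009 = 1205. Reached i = s−1 = 2 without hitting −1: 1023 is a Miller–Rabin witness and 2009 is composite.
Base 1163: x_0 = 1163^251 mod 2009 = 603. x_0 is neither 1 nor 2008, so continue squaring. x_1 = 603^2 mod 2009 = 1989. x_2 = 1989^2 mod 2009 = 400. Reached i = s−1 = 2 without hitting −1: 1163 is a Miller–Rabin witness and 2009 is composite.
The smallest witness among the given bases is 17.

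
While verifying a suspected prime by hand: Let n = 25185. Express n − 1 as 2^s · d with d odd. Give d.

787

Halving: 25184 → 12592 → 6296 → 3148 → 1574 → 787; 787 is odd.
So 25184 = 2^5 · 787.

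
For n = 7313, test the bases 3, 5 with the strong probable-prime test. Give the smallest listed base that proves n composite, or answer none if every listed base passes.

3

n − 1 = 7312 = 2^4 · 457, so s = 4 and d = 457.
Base 3: x_0 = 3^457 mod 7313 = 80. x_0 is neither 1 nor 7312, so continue squaring. x_1 = 80^2 mod 7313 = 6400. x_2 = 6400^2 mod 7313 = 7200. x_3 = 7200^2 mod 7313 = 5456. Reached i = s−1 = 3 without hitting −1: 3 is a Miller–Rabin witness and 7313 is composite.
Base 5: x_0 = 5^457 mod 7313 = 2439. x_0 is neither 1 nor 7312, so continue squaring. x_1 = 2439^2 mod 7313 = 3252. x_2 = 3252^2 mod 7313 = 906. x_3 = 906^2 mod 7313 = 1780. Reached i = s−1 = 3 without hitting −1: 5 is a Miller–Rabin witness and 7313 is composite.
The smallest witness among the given bases is 3.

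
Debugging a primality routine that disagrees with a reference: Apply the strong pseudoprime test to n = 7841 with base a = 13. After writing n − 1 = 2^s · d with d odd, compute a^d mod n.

710

n − 1 = 7840 = 2^5 · 245, so s = 5 and d = 245.
13^245 mod 7841 = 710.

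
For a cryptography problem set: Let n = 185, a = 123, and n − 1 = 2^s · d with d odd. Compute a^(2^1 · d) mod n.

49

n − 1 = 184 = 2^3 · 23, so s = 3 and d = 23.
x_0 = 123^23 mod 185 = 7.
x_1 = 7^2 mod 185 = 49.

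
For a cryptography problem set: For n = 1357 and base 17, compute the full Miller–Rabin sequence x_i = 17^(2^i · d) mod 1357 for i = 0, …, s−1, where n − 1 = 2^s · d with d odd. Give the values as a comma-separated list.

1088, 440

n − 1 = 1356 = 2^2 · 339, so s = 2 and d = 339.
x_0 = 17^339 mod 1357 = 1088.
x_1 = 1088^2 mod 1357 = 440.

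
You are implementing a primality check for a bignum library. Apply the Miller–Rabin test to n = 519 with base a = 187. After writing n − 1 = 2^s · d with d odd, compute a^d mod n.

187

n − 1 = 518 = 2^1 · 259, so s = 1 and d = 259.
187^259 mod 519 = 187.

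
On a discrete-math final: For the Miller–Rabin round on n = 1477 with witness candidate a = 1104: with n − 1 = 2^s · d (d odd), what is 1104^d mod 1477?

923

n − 1 = 1476 = 2^2 · 369, so s = 2 and d = 369.
Repeated squaring mod 1477: 1104^1 ≡ 1104, 1104^2 ≡ 291, 1104^4 ≡ 492, 1104^8 ≡ 1313, 1104^16 ≡ 310, 1104^32 ≡ 95, 1104^64 ≡ 163, 1104^128 ≡ 1460, 1104^256 ≡ 289.
369 = 256 + 64 + 32 + 16 + 1, so 1104^369 ≡ 289·163·95·310·1104 ≡ 923 (mod 1477).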